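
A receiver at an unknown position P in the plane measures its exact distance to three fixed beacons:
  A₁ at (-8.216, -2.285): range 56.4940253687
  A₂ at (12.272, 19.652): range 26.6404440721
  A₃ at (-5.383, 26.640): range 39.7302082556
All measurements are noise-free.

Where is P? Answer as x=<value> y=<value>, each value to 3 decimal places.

x=33.194 y=36.144

eq1: (x + 8.216)² + (y + 2.285)² = 56.4940253687²
eq2: (x − 12.272)² + (y − 19.652)² = 26.6404440721²
eq3: (x + 5.383)² + (y − 26.640)² = 39.7302082556²
eq3−eq1, eq3−eq2 (x²,y² cancel):
  -5.666·x − 57.850·y = -2279.027862
  35.310·x − 13.976·y = 666.912987
det = -5.666·-13.976 − -57.850·35.310 = 2121.871516
x = (-2279.027862·-13.976 − -57.850·666.912987) / 2121.871516 = 33.193626
y = (-5.666·666.912987 − -2279.027862·35.310) / 2121.871516 = 36.144387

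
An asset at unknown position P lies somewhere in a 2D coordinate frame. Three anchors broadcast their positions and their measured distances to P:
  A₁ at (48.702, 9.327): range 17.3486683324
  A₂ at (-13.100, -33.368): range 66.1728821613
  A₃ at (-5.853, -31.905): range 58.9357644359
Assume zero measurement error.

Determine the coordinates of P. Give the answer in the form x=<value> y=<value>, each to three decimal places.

eq1: (x − 48.702)² + (y − 9.327)² = 17.3486683324²
eq2: (x + 13.100)² + (y + 33.368)² = 66.1728821613²
eq3: (x + 5.853)² + (y + 31.905)² = 58.9357644359²
eq2−eq3, eq2−eq1 (x²,y² cancel):
  14.494·x + 2.926·y = 672.579214
  123.604·x + 85.390·y = 5251.718350
det = 14.494·85.390 − 2.926·123.604 = 875.977356
x = (672.579214·85.390 − 2.926·5251.718350) / 875.977356 = 48.020660
y = (14.494·5251.718350 − 672.579214·123.604) / 875.977356 = -8.008284

x=48.021 y=-8.008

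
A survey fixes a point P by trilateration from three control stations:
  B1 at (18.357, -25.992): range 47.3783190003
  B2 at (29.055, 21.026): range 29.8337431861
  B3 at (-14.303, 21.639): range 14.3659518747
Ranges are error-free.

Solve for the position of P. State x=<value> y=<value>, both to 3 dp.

x=-0.563 y=17.445

eq1: (x − 18.357)² + (y + 25.992)² = 47.3783190003²
eq2: (x − 29.055)² + (y − 21.026)² = 29.8337431861²
eq3: (x + 14.303)² + (y − 21.639)² = 14.3659518747²
eq2−eq3, eq2−eq1 (x²,y² cancel):
  -86.716·x + 1.226·y = 70.208088
  -21.396·x − 94.036·y = -1628.375067
det = -86.716·-94.036 − 1.226·-21.396 = 8180.657272
x = (70.208088·-94.036 − 1.226·-1628.375067) / 8180.657272 = -0.562999
y = (-86.716·-1628.375067 − 70.208088·-21.396) / 8180.657272 = 17.444606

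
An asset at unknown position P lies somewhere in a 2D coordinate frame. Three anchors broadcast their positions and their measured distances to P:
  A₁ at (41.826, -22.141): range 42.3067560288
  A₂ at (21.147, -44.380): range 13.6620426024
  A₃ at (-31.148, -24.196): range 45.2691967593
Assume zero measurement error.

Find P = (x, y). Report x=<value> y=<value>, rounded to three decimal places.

eq1: (x − 41.826)² + (y + 22.141)² = 42.3067560288²
eq2: (x − 21.147)² + (y + 44.380)² = 13.6620426024²
eq3: (x + 31.148)² + (y + 24.196)² = 45.2691967593²
eq2−eq3, eq2−eq1 (x²,y² cancel):
  -104.590·x + 40.368·y = -2723.784456
  41.358·x + 44.478·y = -1780.352050
det = -104.590·44.478 − 40.368·41.358 = -6321.493764
x = (-2723.784456·44.478 − 40.368·-1780.352050) / -6321.493764 = 7.795505
y = (-104.590·-1780.352050 − -2723.784456·41.358) / -6321.493764 = -47.276373

x=7.796 y=-47.276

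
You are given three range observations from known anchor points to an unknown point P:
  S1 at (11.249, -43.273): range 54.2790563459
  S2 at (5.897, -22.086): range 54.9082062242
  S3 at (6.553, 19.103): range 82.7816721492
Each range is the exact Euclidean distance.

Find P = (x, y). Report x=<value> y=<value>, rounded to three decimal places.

x=-42.881 y=-47.298

eq1: (x − 11.249)² + (y + 43.273)² = 54.2790563459²
eq2: (x − 5.897)² + (y + 22.086)² = 54.9082062242²
eq3: (x − 6.553)² + (y − 19.103)² = 82.7816721492²
eq2−eq3, eq2−eq1 (x²,y² cancel):
  1.312·x + 82.378·y = -3952.593720
  10.704·x − 42.374·y = 1545.221678
det = 1.312·-42.374 − 82.378·10.704 = -937.368800
x = (-3952.593720·-42.374 − 82.378·1545.221678) / -937.368800 = -42.880598
y = (1.312·1545.221678 − -3952.593720·10.704) / -937.368800 = -47.298240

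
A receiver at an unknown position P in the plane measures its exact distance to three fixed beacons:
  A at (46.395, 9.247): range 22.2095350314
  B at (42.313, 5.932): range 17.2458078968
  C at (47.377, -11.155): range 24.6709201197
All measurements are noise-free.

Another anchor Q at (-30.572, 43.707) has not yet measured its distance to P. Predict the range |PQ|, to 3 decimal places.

eq1: (x − 46.395)² + (y − 9.247)² = 22.2095350314²
eq2: (x − 42.313)² + (y − 5.932)² = 17.2458078968²
eq3: (x − 47.377)² + (y + 11.155)² = 24.6709201197²
eq3−eq1, eq3−eq2 (x²,y² cancel):
  -1.964·x + 40.804·y = -15.620267
  -10.128·x + 34.174·y = -232.199151
det = -1.964·34.174 − 40.804·-10.128 = 346.145176
x = (-15.620267·34.174 − 40.804·-232.199151) / 346.145176 = 25.829761
y = (-1.964·-232.199151 − -15.620267·-10.128) / 346.145176 = 0.860440
|P − Q| = √((25.829761 − -30.572)² + (0.860440 − 43.707)²) = 70.830688

70.831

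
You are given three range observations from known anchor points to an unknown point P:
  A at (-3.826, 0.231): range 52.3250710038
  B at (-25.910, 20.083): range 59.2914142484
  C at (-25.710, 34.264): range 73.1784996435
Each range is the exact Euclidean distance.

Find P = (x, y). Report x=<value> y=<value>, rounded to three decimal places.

eq1: (x + 3.826)² + (y − 0.231)² = 52.3250710038²
eq2: (x + 25.910)² + (y − 20.083)² = 59.2914142484²
eq3: (x + 25.710)² + (y − 34.264)² = 73.1784996435²
eq2−eq1, eq2−eq3 (x²,y² cancel):
  44.168·x − 39.704·y = -282.404604
  0.400·x + 28.362·y = -1079.250200
det = 44.168·28.362 − -39.704·0.400 = 1268.574416
x = (-282.404604·28.362 − -39.704·-1079.250200) / 1268.574416 = -40.092334
y = (44.168·-1079.250200 − -282.404604·0.400) / 1268.574416 = -37.487246

x=-40.092 y=-37.487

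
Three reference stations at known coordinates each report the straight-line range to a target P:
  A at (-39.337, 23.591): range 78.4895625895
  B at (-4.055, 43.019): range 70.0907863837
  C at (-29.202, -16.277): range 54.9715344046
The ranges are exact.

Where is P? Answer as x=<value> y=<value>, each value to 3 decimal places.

x=25.608 y=-20.485

eq1: (x + 39.337)² + (y − 23.591)² = 78.4895625895²
eq2: (x + 4.055)² + (y − 43.019)² = 70.0907863837²
eq3: (x + 29.202)² + (y + 16.277)² = 54.9715344046²
eq1−eq2, eq1−eq3 (x²,y² cancel):
  70.564·x + 38.856·y = 1011.035636
  20.270·x − 79.736·y = 2152.504524
det = 70.564·-79.736 − 38.856·20.270 = -6414.102224
x = (1011.035636·-79.736 − 38.856·2152.504524) / -6414.102224 = 25.608206
y = (70.564·2152.504524 − 1011.035636·20.270) / -6414.102224 = -20.485429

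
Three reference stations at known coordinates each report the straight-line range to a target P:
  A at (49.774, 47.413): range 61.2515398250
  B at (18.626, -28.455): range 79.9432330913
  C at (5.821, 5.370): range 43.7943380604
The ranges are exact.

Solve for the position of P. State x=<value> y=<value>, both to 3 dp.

eq1: (x − 49.774)² + (y − 47.413)² = 61.2515398250²
eq2: (x − 18.626)² + (y + 28.455)² = 79.9432330913²
eq3: (x − 5.821)² + (y − 5.370)² = 43.7943380604²
eq2−eq3, eq2−eq1 (x²,y² cancel):
  -25.610·x + 67.650·y = 3379.082511
  62.296·x + 151.736·y = 6207.998130
det = -25.610·151.736 − 67.650·62.296 = -8100.283360
x = (3379.082511·151.736 − 67.650·6207.998130) / -8100.283360 = -11.451129
y = (-25.610·6207.998130 − 3379.082511·62.296) / -8100.283360 = 45.614473

x=-11.451 y=45.614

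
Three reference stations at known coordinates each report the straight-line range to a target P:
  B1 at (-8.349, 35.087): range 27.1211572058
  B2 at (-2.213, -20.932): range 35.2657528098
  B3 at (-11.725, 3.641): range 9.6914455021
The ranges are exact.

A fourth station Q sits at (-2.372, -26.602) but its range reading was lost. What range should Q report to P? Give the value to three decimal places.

eq1: (x + 8.349)² + (y − 35.087)² = 27.1211572058²
eq2: (x + 2.213)² + (y + 20.932)² = 35.2657528098²
eq3: (x + 11.725)² + (y − 3.641)² = 9.6914455021²
eq2−eq1, eq2−eq3 (x²,y² cancel):
  -12.272·x + 112.038·y = 1365.873530
  -19.024·x + 49.146·y = 857.435718
det = -12.272·49.146 − 112.038·-19.024 = 1528.291200
x = (1365.873530·49.146 − 112.038·857.435718) / 1528.291200 = -18.934979
y = (-12.272·857.435718 − 1365.873530·-19.024) / 1528.291200 = 10.117134
|P − Q| = √((-18.934979 − -2.372)² + (10.117134 − -26.602)²) = 40.281846

40.282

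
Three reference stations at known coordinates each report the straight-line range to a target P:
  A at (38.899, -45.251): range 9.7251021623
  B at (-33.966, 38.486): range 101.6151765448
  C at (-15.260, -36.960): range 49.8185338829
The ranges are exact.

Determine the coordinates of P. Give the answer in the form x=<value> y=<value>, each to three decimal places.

x=34.557 y=-36.549

eq1: (x − 38.899)² + (y + 45.251)² = 9.7251021623²
eq2: (x + 33.966)² + (y − 38.486)² = 101.6151765448²
eq3: (x + 15.260)² + (y + 36.960)² = 49.8185338829²
eq1−eq3, eq1−eq2 (x²,y² cancel):
  -108.318·x + 16.582·y = -4349.184708
  -145.730·x + 167.474·y = -11156.990342
det = -108.318·167.474 − 16.582·-145.730 = -15723.953872
x = (-4349.184708·167.474 − 16.582·-11156.990342) / -15723.953872 = 34.556839
y = (-108.318·-11156.990342 − -4349.184708·-145.730) / -15723.953872 = -36.549089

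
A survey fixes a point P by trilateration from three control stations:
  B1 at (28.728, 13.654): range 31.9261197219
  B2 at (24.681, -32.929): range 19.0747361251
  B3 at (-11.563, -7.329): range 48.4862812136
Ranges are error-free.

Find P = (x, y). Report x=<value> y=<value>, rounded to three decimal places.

x=35.852 y=-17.467

eq1: (x − 28.728)² + (y − 13.654)² = 31.9261197219²
eq2: (x − 24.681)² + (y + 32.929)² = 19.0747361251²
eq3: (x + 11.563)² + (y + 7.329)² = 48.4862812136²
eq1−eq2, eq1−eq3 (x²,y² cancel):
  -8.094·x − 93.166·y = 1337.172664
  -80.582·x − 41.966·y = -2155.954835
det = -8.094·-41.966 − -93.166·-80.582 = -7167.829808
x = (1337.172664·-41.966 − -93.166·-2155.954835) / -7167.829808 = 35.851504
y = (-8.094·-2155.954835 − 1337.172664·-80.582) / -7167.829808 = -17.467260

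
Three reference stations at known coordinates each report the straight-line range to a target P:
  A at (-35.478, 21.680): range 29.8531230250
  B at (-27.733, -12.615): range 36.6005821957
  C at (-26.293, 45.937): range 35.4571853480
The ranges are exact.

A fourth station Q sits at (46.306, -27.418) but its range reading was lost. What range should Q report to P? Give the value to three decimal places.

eq1: (x + 35.478)² + (y − 21.680)² = 29.8531230250²
eq2: (x + 27.733)² + (y + 12.615)² = 36.6005821957²
eq3: (x + 26.293)² + (y − 45.937)² = 35.4571853480²
eq2−eq1, eq2−eq3 (x²,y² cancel):
  -15.490·x + 68.590·y = 1248.847033
  2.880·x + 117.104·y = 1955.662928
det = -15.490·117.104 − 68.590·2.880 = -2011.480160
x = (1248.847033·117.104 − 68.590·1955.662928) / -2011.480160 = -6.018485
y = (-15.490·1955.662928 − 1248.847033·2.880) / -2011.480160 = 16.848239
|P − Q| = √((-6.018485 − 46.306)² + (16.848239 − -27.418)²) = 68.537228

68.537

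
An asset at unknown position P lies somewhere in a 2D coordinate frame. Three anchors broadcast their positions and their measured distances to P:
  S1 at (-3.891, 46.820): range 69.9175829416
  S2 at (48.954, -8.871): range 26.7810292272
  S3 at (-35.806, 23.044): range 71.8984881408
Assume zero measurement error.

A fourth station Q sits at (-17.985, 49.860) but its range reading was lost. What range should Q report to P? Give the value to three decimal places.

79.132

eq1: (x + 3.891)² + (y − 46.820)² = 69.9175829416²
eq2: (x − 48.954)² + (y + 8.871)² = 26.7810292272²
eq3: (x + 35.806)² + (y − 23.044)² = 71.8984881408²
eq1−eq3, eq1−eq2 (x²,y² cancel):
  -63.830·x − 47.552·y = -675.080902
  105.690·x − 111.382·y = 4439.181354
det = -63.830·-111.382 − -47.552·105.690 = 12135.283940
x = (-675.080902·-111.382 − -47.552·4439.181354) / 12135.283940 = 23.591027
y = (-63.830·4439.181354 − -675.080902·105.690) / 12135.283940 = -17.470019
|P − Q| = √((23.591027 − -17.985)² + (-17.470019 − 49.860)²) = 79.132152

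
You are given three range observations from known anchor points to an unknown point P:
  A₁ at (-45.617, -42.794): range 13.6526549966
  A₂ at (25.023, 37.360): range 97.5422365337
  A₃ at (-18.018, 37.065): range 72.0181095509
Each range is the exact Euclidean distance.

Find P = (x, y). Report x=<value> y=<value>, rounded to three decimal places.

x=-46.319 y=-29.159

eq1: (x + 45.617)² + (y + 42.794)² = 13.6526549966²
eq2: (x − 25.023)² + (y − 37.360)² = 97.5422365337²
eq3: (x + 18.018)² + (y − 37.065)² = 72.0181095509²
eq2−eq3, eq2−eq1 (x²,y² cancel):
  -86.082·x − 0.590·y = 4004.422225
  -141.280·x − 160.308·y = 11218.409916
det = -86.082·-160.308 − -0.590·-141.280 = 13716.278056
x = (4004.422225·-160.308 − -0.590·11218.409916) / 13716.278056 = -46.318838
y = (-86.082·11218.409916 − 4004.422225·-141.280) / 13716.278056 = -29.159397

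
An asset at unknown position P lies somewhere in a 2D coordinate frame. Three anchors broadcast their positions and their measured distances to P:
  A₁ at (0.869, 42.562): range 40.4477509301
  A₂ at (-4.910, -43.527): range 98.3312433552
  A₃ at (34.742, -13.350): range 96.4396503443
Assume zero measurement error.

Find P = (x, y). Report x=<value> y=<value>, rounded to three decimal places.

eq1: (x − 0.869)² + (y − 42.562)² = 40.4477509301²
eq2: (x + 4.910)² + (y + 43.527)² = 98.3312433552²
eq3: (x − 34.742)² + (y + 13.350)² = 96.4396503443²
eq1−eq3, eq1−eq2 (x²,y² cancel):
  67.746·x − 111.824·y = -8091.635544
  -11.558·x − 172.178·y = -7926.584040
det = 67.746·-172.178 − -111.824·-11.558 = -12956.832580
x = (-8091.635544·-172.178 − -111.824·-7926.584040) / -12956.832580 = -39.115987
y = (67.746·-7926.584040 − -8091.635544·-11.558) / -12956.832580 = 48.662934

x=-39.116 y=48.663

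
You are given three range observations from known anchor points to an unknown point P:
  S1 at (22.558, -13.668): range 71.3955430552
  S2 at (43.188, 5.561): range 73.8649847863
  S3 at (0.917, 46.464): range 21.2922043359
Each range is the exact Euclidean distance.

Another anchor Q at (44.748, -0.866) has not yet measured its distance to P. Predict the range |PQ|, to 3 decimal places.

78.648

eq1: (x − 22.558)² + (y + 13.668)² = 71.3955430552²
eq2: (x − 43.188)² + (y − 5.561)² = 73.8649847863²
eq3: (x − 0.917)² + (y − 46.464)² = 21.2922043359²
eq1−eq2, eq1−eq3 (x²,y² cancel):
  41.260·x + 38.458·y = 841.738068
  -43.282·x + 120.264·y = 6108.032200
det = 41.260·120.264 − 38.458·-43.282 = 6626.631796
x = (841.738068·120.264 − 38.458·6108.032200) / 6626.631796 = -20.171924
y = (41.260·6108.032200 − 841.738068·-43.282) / 6626.631796 = 43.528828
|P − Q| = √((-20.171924 − 44.748)² + (43.528828 − -0.866)²) = 78.647933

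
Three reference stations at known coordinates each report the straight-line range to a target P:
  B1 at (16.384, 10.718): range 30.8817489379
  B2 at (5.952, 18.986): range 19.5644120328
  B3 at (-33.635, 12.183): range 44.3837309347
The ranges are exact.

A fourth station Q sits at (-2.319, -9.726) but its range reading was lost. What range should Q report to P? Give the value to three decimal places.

eq1: (x − 16.384)² + (y − 10.718)² = 30.8817489379²
eq2: (x − 5.952)² + (y − 18.986)² = 19.5644120328²
eq3: (x + 33.635)² + (y − 12.183)² = 44.3837309347²
eq2−eq1, eq2−eq3 (x²,y² cancel):
  20.864·x − 16.536·y = -583.499719
  -79.174·x − 13.606·y = -703.305139
det = 20.864·-13.606 − -16.536·-79.174 = -1593.096848
x = (-583.499719·-13.606 − -16.536·-703.305139) / -1593.096848 = 2.316718
y = (20.864·-703.305139 − -583.499719·-79.174) / -1593.096848 = 38.209708
|P − Q| = √((2.316718 − -2.319)² + (38.209708 − -9.726)²) = 48.159339

48.159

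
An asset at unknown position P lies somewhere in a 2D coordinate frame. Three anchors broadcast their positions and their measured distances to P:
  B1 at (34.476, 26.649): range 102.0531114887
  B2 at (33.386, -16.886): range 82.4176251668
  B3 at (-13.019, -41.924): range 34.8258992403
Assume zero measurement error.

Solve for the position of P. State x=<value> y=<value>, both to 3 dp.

x=-47.085 y=-34.691

eq1: (x − 34.476)² + (y − 26.649)² = 102.0531114887²
eq2: (x − 33.386)² + (y + 16.886)² = 82.4176251668²
eq3: (x + 13.019)² + (y + 41.924)² = 34.8258992403²
eq2−eq3, eq2−eq1 (x²,y² cancel):
  -92.810·x − 50.076·y = 6107.175825
  2.180·x + 87.070·y = -3123.170841
det = -92.810·87.070 − -50.076·2.180 = -7971.801020
x = (6107.175825·87.070 − -50.076·-3123.170841) / -7971.801020 = -47.085457
y = (-92.810·-3123.170841 − 6107.175825·2.180) / -7971.801020 = -34.690761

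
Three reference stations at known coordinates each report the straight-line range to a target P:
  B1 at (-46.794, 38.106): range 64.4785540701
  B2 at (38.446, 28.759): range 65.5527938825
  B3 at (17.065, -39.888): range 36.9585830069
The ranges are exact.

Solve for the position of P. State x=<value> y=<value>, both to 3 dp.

x=-10.311 y=-15.058

eq1: (x + 46.794)² + (y − 38.106)² = 64.4785540701²
eq2: (x − 38.446)² + (y − 28.759)² = 65.5527938825²
eq3: (x − 17.065)² + (y + 39.888)² = 36.9585830069²
eq2−eq3, eq2−eq1 (x²,y² cancel):
  -42.762·x − 137.294·y = 2508.323700
  -170.480·x + 18.694·y = 1476.255526
det = -42.762·18.694 − -137.294·-170.480 = -24205.273948
x = (2508.323700·18.694 − -137.294·1476.255526) / -24205.273948 = -10.310630
y = (-42.762·1476.255526 − 2508.323700·-170.480) / -24205.273948 = -15.058346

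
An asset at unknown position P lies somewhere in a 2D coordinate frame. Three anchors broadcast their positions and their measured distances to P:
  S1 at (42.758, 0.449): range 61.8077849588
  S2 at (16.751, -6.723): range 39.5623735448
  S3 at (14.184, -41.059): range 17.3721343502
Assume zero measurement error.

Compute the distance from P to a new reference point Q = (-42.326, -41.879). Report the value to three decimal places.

39.151

eq1: (x − 42.758)² + (y − 0.449)² = 61.8077849588²
eq2: (x − 16.751)² + (y + 6.723)² = 39.5623735448²
eq3: (x − 14.184)² + (y + 41.059)² = 17.3721343502²
eq1−eq3, eq1−eq2 (x²,y² cancel):
  -57.148·x − 83.016·y = 3576.990402
  -52.014·x − 14.344·y = 752.367446
det = -57.148·-14.344 − -83.016·-52.014 = -3498.263312
x = (3576.990402·-14.344 − -83.016·752.367446) / -3498.263312 = -3.187349
y = (-57.148·752.367446 − 3576.990402·-52.014) / -3498.263312 = -40.893801
|P − Q| = √((-3.187349 − -42.326)² + (-40.893801 − -41.879)²) = 39.151049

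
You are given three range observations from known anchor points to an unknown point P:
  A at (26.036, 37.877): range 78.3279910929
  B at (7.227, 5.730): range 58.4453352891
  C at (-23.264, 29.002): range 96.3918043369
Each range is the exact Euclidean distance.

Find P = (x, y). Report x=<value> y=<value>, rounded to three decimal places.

x=46.221 y=-37.806

eq1: (x − 26.036)² + (y − 37.877)² = 78.3279910929²
eq2: (x − 7.227)² + (y − 5.730)² = 58.4453352891²
eq3: (x + 23.264)² + (y − 29.002)² = 96.3918043369²
eq2−eq1, eq2−eq3 (x²,y² cancel):
  37.618·x + 64.294·y = -691.938976
  -60.982·x + 46.544·y = -4578.255455
det = 37.618·46.544 − 64.294·-60.982 = 5671.668900
x = (-691.938976·46.544 − 64.294·-4578.255455) / 5671.668900 = 46.220743
y = (37.618·-4578.255455 − -691.938976·-60.982) / 5671.668900 = -37.805563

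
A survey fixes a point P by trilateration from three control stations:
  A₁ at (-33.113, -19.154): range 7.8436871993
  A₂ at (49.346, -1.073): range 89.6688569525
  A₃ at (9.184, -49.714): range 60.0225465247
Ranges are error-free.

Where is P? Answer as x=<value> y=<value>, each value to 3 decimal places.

eq1: (x + 33.113)² + (y + 19.154)² = 7.8436871993²
eq2: (x − 49.346)² + (y + 1.073)² = 89.6688569525²
eq3: (x − 9.184)² + (y + 49.714)² = 60.0225465247²
eq3−eq1, eq3−eq2 (x²,y² cancel):
  -84.594·x + 61.120·y = 2448.701495
  80.324·x + 97.282·y = -4557.446423
det = -84.594·97.282 − 61.120·80.324 = -13138.876388
x = (2448.701495·97.282 − 61.120·-4557.446423) / -13138.876388 = -39.331042
y = (-84.594·-4557.446423 − 2448.701495·80.324) / -13138.876388 = -14.372852

x=-39.331 y=-14.373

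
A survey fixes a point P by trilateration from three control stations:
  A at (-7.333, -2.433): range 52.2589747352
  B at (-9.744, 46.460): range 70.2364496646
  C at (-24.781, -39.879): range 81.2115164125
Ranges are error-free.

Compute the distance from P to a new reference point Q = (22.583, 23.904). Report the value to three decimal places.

eq1: (x + 7.333)² + (y + 2.433)² = 52.2589747352²
eq2: (x + 9.744)² + (y − 46.460)² = 70.2364496646²
eq3: (x + 24.781)² + (y + 39.879)² = 81.2115164125²
eq3−eq2, eq3−eq1 (x²,y² cancel):
  30.074·x + 172.678·y = 1711.196071
  34.896·x + 74.892·y = 1719.569734
det = 30.074·74.892 − 172.678·34.896 = -3773.469480
x = (1711.196071·74.892 − 172.678·1719.569734) / -3773.469480 = 44.727264
y = (30.074·1719.569734 − 1711.196071·34.896) / -3773.469480 = 2.119948
|P − Q| = √((44.727264 − 22.583)² + (2.119948 − 23.904)²) = 31.063055

31.063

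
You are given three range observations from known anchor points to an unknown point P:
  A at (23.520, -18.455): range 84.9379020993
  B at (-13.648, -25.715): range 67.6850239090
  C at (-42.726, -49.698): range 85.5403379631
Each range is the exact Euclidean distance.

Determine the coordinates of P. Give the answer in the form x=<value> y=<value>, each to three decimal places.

eq1: (x − 23.520)² + (y + 18.455)² = 84.9379020993²
eq2: (x + 13.648)² + (y + 25.715)² = 67.6850239090²
eq3: (x + 42.726)² + (y + 49.698)² = 85.5403379631²
eq3−eq2, eq3−eq1 (x²,y² cancel):
  58.156·x + 47.966·y = -711.986194
  132.492·x + 62.486·y = -3298.922649
det = 58.156·62.486 − 47.966·132.492 = -2721.175456
x = (-711.986194·62.486 − 47.966·-3298.922649) / -2721.175456 = -41.800669
y = (58.156·-3298.922649 − -711.986194·132.492) / -2721.175456 = 35.837333

x=-41.801 y=35.837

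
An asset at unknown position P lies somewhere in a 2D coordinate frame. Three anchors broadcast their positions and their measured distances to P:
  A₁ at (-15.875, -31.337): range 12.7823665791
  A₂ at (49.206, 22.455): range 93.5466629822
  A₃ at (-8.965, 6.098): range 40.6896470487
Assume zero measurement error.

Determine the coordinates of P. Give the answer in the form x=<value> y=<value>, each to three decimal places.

x=-28.535 y=-29.576

eq1: (x + 15.875)² + (y + 31.337)² = 12.7823665791²
eq2: (x − 49.206)² + (y − 22.455)² = 93.5466629822²
eq3: (x + 8.965)² + (y − 6.098)² = 40.6896470487²
eq3−eq2, eq3−eq1 (x²,y² cancel):
  116.342·x + 32.714·y = -4287.430146
  -13.820·x − 74.870·y = 2608.724847
det = 116.342·-74.870 − 32.714·-13.820 = -8258.418060
x = (-4287.430146·-74.870 − 32.714·2608.724847) / -8258.418060 = -28.535498
y = (116.342·2608.724847 − -4287.430146·-13.820) / -8258.418060 = -29.576122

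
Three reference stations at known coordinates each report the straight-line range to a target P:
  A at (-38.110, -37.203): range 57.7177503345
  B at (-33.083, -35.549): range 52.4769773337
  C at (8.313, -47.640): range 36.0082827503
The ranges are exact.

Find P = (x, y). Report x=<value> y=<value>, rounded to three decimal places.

x=13.843 y=-12.059

eq1: (x + 38.110)² + (y + 37.203)² = 57.7177503345²
eq2: (x + 33.083)² + (y + 35.549)² = 52.4769773337²
eq3: (x − 8.313)² + (y + 47.640)² = 36.0082827503²
eq3−eq1, eq3−eq2 (x²,y² cancel):
  -92.846·x + 20.874·y = -1536.982537
  -82.792·x + 24.182·y = -1437.696002
det = -92.846·24.182 − 20.874·-82.792 = -517.001764
x = (-1536.982537·24.182 − 20.874·-1437.696002) / -517.001764 = 13.842981
y = (-92.846·-1437.696002 − -1536.982537·-82.792) / -517.001764 = -12.058885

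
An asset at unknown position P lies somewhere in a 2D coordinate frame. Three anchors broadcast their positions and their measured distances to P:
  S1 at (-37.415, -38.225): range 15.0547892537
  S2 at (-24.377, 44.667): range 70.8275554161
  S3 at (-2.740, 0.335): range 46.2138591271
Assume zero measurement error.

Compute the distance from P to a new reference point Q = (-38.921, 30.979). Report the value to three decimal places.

54.982

eq1: (x + 37.415)² + (y + 38.225)² = 15.0547892537²
eq2: (x + 24.377)² + (y − 44.667)² = 70.8275554161²
eq3: (x + 2.740)² + (y − 0.335)² = 46.2138591271²
eq2−eq1, eq2−eq3 (x²,y² cancel):
  -26.076·x − 165.784·y = 5061.549759
  43.274·x − 88.664·y = 299.062638
det = -26.076·-88.664 − -165.784·43.274 = 9486.139280
x = (5061.549759·-88.664 − -165.784·299.062638) / 9486.139280 = -42.082183
y = (-26.076·299.062638 − 5061.549759·43.274) / 9486.139280 = -23.911926
|P − Q| = √((-42.082183 − -38.921)² + (-23.911926 − 30.979)²) = 54.981877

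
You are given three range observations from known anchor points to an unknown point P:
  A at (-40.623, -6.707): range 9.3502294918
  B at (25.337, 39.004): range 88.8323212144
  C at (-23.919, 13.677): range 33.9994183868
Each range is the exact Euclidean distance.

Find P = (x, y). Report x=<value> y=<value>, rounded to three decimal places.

eq1: (x + 40.623)² + (y + 6.707)² = 9.3502294918²
eq2: (x − 25.337)² + (y − 39.004)² = 88.8323212144²
eq3: (x + 23.919)² + (y − 13.677)² = 33.9994183868²
eq1−eq3, eq1−eq2 (x²,y² cancel):
  33.408·x + 40.768·y = -2004.566747
  131.920·x + 91.422·y = -7335.690894
det = 33.408·91.422 − 40.768·131.920 = -2323.888384
x = (-2004.566747·91.422 − 40.768·-7335.690894) / -2323.888384 = -49.830253
y = (33.408·-7335.690894 − -2004.566747·131.920) / -2323.888384 = -8.335893

x=-49.830 y=-8.336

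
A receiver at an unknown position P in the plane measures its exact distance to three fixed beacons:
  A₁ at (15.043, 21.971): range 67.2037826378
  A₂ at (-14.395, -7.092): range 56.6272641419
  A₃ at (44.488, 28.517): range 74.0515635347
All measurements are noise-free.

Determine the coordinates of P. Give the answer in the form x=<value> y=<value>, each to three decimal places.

x=28.697 y=-43.831

eq1: (x − 15.043)² + (y − 21.971)² = 67.2037826378²
eq2: (x + 14.395)² + (y + 7.092)² = 56.6272641419²
eq3: (x − 44.488)² + (y − 28.517)² = 74.0515635347²
eq3−eq1, eq3−eq2 (x²,y² cancel):
  -58.890·x − 13.092·y = -1116.099082
  -117.766·x − 71.218·y = -257.901926
det = -58.890·-71.218 − -13.092·-117.766 = 2652.235548
x = (-1116.099082·-71.218 − -13.092·-257.901926) / 2652.235548 = 28.696506
y = (-58.890·-257.901926 − -1116.099082·-117.766) / 2652.235548 = -43.831205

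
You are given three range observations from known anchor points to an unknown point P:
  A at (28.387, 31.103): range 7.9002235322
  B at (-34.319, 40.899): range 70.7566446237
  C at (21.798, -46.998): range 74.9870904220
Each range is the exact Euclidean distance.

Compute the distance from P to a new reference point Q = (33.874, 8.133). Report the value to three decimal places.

18.716

eq1: (x − 28.387)² + (y − 31.103)² = 7.9002235322²
eq2: (x + 34.319)² + (y − 40.899)² = 70.7566446237²
eq3: (x − 21.798)² + (y + 46.998)² = 74.9870904220²
eq1−eq3, eq1−eq2 (x²,y² cancel):
  -13.178·x − 156.202·y = -4649.903768
  -125.412·x + 19.592·y = -3866.785643
det = -13.178·19.592 − -156.202·-125.412 = -19847.788600
x = (-4649.903768·19.592 − -156.202·-3866.785643) / -19847.788600 = 35.021562
y = (-13.178·-3866.785643 − -4649.903768·-125.412) / -19847.788600 = 26.813931
|P − Q| = √((35.021562 − 33.874)² + (26.813931 − 8.133)²) = 18.716145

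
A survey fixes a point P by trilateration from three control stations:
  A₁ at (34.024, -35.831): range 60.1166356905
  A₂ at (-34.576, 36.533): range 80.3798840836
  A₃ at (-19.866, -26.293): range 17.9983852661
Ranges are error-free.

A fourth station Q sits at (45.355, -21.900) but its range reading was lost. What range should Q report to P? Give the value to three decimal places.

74.145

eq1: (x − 34.024)² + (y + 35.831)² = 60.1166356905²
eq2: (x + 34.576)² + (y − 36.533)² = 80.3798840836²
eq3: (x + 19.866)² + (y + 26.293)² = 17.9983852661²
eq1−eq2, eq1−eq3 (x²,y² cancel):
  -137.200·x + 144.728·y = -2758.249151
  -107.780·x + 19.076·y = 1934.554683
det = -137.200·19.076 − 144.728·-107.780 = 12981.556640
x = (-2758.249151·19.076 − 144.728·1934.554683) / 12981.556640 = -25.621010
y = (-137.200·1934.554683 − -2758.249151·-107.780) / 12981.556640 = -43.346496
|P − Q| = √((-25.621010 − 45.355)² + (-43.346496 − -21.900)²) = 74.145439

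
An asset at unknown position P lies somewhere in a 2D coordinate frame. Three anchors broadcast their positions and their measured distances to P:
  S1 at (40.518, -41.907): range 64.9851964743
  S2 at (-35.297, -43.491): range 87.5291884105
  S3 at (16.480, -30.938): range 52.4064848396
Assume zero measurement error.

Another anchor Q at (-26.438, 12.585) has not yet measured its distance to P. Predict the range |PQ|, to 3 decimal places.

51.081

eq1: (x − 40.518)² + (y + 41.907)² = 64.9851964743²
eq2: (x + 35.297)² + (y + 43.491)² = 87.5291884105²
eq3: (x − 16.480)² + (y + 30.938)² = 52.4064848396²
eq2−eq1, eq2−eq3 (x²,y² cancel):
  151.630·x + 3.168·y = 3698.842746
  103.554·x + 25.106·y = 3006.324125
det = 151.630·25.106 − 3.168·103.554 = 3478.763708
x = (3698.842746·25.106 − 3.168·3006.324125) / 3478.763708 = 23.956531
y = (151.630·3006.324125 − 3698.842746·103.554) / 3478.763708 = 20.932426
|P − Q| = √((23.956531 − -26.438)² + (20.932426 − 12.585)²) = 51.081193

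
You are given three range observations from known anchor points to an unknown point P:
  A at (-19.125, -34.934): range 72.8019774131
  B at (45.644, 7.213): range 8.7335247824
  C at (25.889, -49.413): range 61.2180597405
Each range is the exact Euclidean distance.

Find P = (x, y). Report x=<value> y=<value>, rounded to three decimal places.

eq1: (x + 19.125)² + (y + 34.934)² = 72.8019774131²
eq2: (x − 45.644)² + (y − 7.213)² = 8.7335247824²
eq3: (x − 25.889)² + (y + 49.413)² = 61.2180597405²
eq1−eq2, eq1−eq3 (x²,y² cancel):
  129.538·x + 84.294·y = 5773.105584
  90.028·x − 28.958·y = 3078.211986
det = 129.538·-28.958 − 84.294·90.028 = -11339.981636
x = (5773.105584·-28.958 − 84.294·3078.211986) / -11339.981636 = 37.623729
y = (129.538·3078.211986 − 5773.105584·90.028) / -11339.981636 = 10.669834

x=37.624 y=10.670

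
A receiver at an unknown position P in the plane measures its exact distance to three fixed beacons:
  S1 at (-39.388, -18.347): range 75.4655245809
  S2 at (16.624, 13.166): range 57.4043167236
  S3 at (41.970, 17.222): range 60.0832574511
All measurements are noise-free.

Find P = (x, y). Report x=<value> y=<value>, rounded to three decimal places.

eq1: (x + 39.388)² + (y + 18.347)² = 75.4655245809²
eq2: (x − 16.624)² + (y − 13.166)² = 57.4043167236²
eq3: (x − 41.970)² + (y − 17.222)² = 60.0832574511²
eq1−eq2, eq1−eq3 (x²,y² cancel):
  112.024·x + 63.026·y = 961.463801
  162.716·x + 71.138·y = 2255.098805
det = 112.024·71.138 − 63.026·162.716 = -2286.175304
x = (961.463801·71.138 − 63.026·2255.098805) / -2286.175304 = 32.251790
y = (112.024·2255.098805 − 961.463801·162.716) / -2286.175304 = -42.070109

x=32.252 y=-42.070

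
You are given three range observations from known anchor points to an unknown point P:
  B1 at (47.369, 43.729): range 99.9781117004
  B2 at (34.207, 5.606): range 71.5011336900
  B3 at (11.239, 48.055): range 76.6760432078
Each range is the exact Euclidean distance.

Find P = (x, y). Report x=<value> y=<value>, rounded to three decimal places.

eq1: (x − 47.369)² + (y − 43.729)² = 99.9781117004²
eq2: (x − 34.207)² + (y − 5.606)² = 71.5011336900²
eq3: (x − 11.239)² + (y − 48.055)² = 76.6760432078²
eq3−eq2, eq3−eq1 (x²,y² cancel):
  45.936·x − 84.898·y = -467.248578
  72.260·x − 8.652·y = -2395.957761
det = 45.936·-8.652 − -84.898·72.260 = 5737.291208
x = (-467.248578·-8.652 − -84.898·-2395.957761) / 5737.291208 = -34.749742
y = (45.936·-2395.957761 − -467.248578·72.260) / 5737.291208 = -13.298494

x=-34.750 y=-13.298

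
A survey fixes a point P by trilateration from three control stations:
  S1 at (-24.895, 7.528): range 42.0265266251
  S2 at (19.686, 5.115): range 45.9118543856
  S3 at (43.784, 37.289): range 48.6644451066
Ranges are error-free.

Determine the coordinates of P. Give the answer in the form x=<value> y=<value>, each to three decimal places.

eq1: (x + 24.895)² + (y − 7.528)² = 42.0265266251²
eq2: (x − 19.686)² + (y − 5.115)² = 45.9118543856²
eq3: (x − 43.784)² + (y − 37.289)² = 48.6644451066²
eq1−eq3, eq1−eq2 (x²,y² cancel):
  137.358·x + 59.522·y = 2029.077091
  89.162·x − 4.826·y = -604.399421
det = 137.358·-4.826 − 59.522·89.162 = -5969.990272
x = (2029.077091·-4.826 − 59.522·-604.399421) / -5969.990272 = -4.385725
y = (137.358·-604.399421 − 2029.077091·89.162) / -5969.990272 = 44.210402

x=-4.386 y=44.210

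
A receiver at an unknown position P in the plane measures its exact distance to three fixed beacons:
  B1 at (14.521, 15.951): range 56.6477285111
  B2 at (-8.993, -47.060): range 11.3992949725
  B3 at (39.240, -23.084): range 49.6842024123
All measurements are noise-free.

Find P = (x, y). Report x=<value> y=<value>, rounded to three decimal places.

eq1: (x − 14.521)² + (y − 15.951)² = 56.6477285111²
eq2: (x + 8.993)² + (y + 47.060)² = 11.3992949725²
eq3: (x − 39.240)² + (y + 23.084)² = 49.6842024123²
eq2−eq1, eq2−eq3 (x²,y² cancel):
  47.028·x + 126.022·y = -4909.245027
  96.466·x + 47.952·y = -2561.445036
det = 47.028·47.952 − 126.022·96.466 = -9901.751596
x = (-4909.245027·47.952 − 126.022·-2561.445036) / -9901.751596 = -8.825742
y = (47.028·-2561.445036 − -4909.245027·96.466) / -9901.751596 = -35.661932

x=-8.826 y=-35.662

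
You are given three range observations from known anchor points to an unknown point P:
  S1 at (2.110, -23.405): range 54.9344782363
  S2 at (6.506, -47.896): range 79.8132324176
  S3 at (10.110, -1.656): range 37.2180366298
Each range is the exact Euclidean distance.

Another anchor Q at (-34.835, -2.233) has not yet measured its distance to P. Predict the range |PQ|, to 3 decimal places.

41.845

eq1: (x − 2.110)² + (y + 23.405)² = 54.9344782363²
eq2: (x − 6.506)² + (y + 47.896)² = 79.8132324176²
eq3: (x − 10.110)² + (y + 1.656)² = 37.2180366298²
eq2−eq1, eq2−eq3 (x²,y² cancel):
  -8.792·x + 48.982·y = 1568.246443
  7.208·x + 92.480·y = 2753.569402
det = -8.792·92.480 − 48.982·7.208 = -1166.146416
x = (1568.246443·92.480 − 48.982·2753.569402) / -1166.146416 = -8.709108
y = (-8.792·2753.569402 − 1568.246443·7.208) / -1166.146416 = 30.453554
|P − Q| = √((-8.709108 − -34.835)² + (30.453554 − -2.233)²) = 41.844630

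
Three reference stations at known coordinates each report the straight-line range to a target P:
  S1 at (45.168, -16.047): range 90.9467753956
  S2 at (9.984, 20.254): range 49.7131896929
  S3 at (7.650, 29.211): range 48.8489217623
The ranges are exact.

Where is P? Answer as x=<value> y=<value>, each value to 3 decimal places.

x=-39.614 y=16.868

eq1: (x − 45.168)² + (y + 16.047)² = 90.9467753956²
eq2: (x − 9.984)² + (y − 20.254)² = 49.7131896929²
eq3: (x − 7.650)² + (y − 29.211)² = 48.8489217623²
eq3−eq2, eq3−eq1 (x²,y² cancel):
  4.668·x − 17.914·y = -487.084321
  75.036·x − 90.516·y = -4499.249386
det = 4.668·-90.516 − -17.914·75.036 = 921.666216
x = (-487.084321·-90.516 − -17.914·-4499.249386) / 921.666216 = -39.613722
y = (4.668·-4499.249386 − -487.084321·75.036) / 921.666216 = 16.867672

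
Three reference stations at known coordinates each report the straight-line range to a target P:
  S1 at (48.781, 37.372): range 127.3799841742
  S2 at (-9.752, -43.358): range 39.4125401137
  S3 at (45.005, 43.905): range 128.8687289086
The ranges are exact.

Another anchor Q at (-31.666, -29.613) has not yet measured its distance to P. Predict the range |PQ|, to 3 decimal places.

eq1: (x − 48.781)² + (y − 37.372)² = 127.3799841742²
eq2: (x + 9.752)² + (y + 43.358)² = 39.4125401137²
eq3: (x − 45.005)² + (y − 43.905)² = 128.8687289086²
eq1−eq2, eq1−eq3 (x²,y² cancel):
  -117.066·x − 161.460·y = 12871.077373
  -7.552·x + 13.066·y = -204.642217
det = -117.066·13.066 − -161.460·-7.552 = -2748.930276
x = (12871.077373·13.066 − -161.460·-204.642217) / -2748.930276 = -49.158018
y = (-117.066·-204.642217 − 12871.077373·-7.552) / -2748.930276 = -44.074971
|P − Q| = √((-49.158018 − -31.666)² + (-44.074971 − -29.613)²) = 22.696240

22.696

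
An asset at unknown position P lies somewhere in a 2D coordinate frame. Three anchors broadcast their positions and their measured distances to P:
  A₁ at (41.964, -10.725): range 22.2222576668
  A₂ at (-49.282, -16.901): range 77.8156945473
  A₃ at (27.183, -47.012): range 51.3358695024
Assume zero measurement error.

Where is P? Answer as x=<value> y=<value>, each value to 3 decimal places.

eq1: (x − 41.964)² + (y + 10.725)² = 22.2222576668²
eq2: (x + 49.282)² + (y + 16.901)² = 77.8156945473²
eq3: (x − 27.183)² + (y + 47.012)² = 51.3358695024²
eq2−eq3, eq2−eq1 (x²,y² cancel):
  152.930·x − 60.222·y = 3654.595128
  182.492·x + 12.352·y = 4723.097178
det = 152.930·12.352 − -60.222·182.492 = 12879.024584
x = (3654.595128·12.352 − -60.222·4723.097178) / 12879.024584 = 25.590130
y = (152.930·4723.097178 − 3654.595128·182.492) / 12879.024584 = 4.299151

x=25.590 y=4.299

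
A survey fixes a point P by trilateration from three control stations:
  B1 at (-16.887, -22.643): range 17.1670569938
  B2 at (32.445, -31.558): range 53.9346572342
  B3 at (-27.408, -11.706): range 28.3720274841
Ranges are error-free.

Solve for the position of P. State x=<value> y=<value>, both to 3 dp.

eq1: (x + 16.887)² + (y + 22.643)² = 17.1670569938²
eq2: (x − 32.445)² + (y + 31.558)² = 53.9346572342²
eq3: (x + 27.408)² + (y + 11.706)² = 28.3720274841²
eq3−eq1, eq3−eq2 (x²,y² cancel):
  21.042·x − 21.874·y = 419.911416
  119.706·x − 39.704·y = -943.618818
det = 21.042·-39.704 − -21.874·119.706 = 1782.997476
x = (419.911416·-39.704 − -21.874·-943.618818) / 1782.997476 = -20.927052
y = (21.042·-943.618818 − 419.911416·119.706) / 1782.997476 = -39.327898

x=-20.927 y=-39.328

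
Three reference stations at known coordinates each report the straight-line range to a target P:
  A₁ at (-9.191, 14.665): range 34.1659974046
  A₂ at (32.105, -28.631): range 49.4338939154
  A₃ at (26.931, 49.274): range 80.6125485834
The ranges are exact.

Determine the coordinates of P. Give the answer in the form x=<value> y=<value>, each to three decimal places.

x=-16.331 y=-18.747

eq1: (x + 9.191)² + (y − 14.665)² = 34.1659974046²
eq2: (x − 32.105)² + (y + 28.631)² = 49.4338939154²
eq3: (x − 26.931)² + (y − 49.274)² = 80.6125485834²
eq2−eq1, eq2−eq3 (x²,y² cancel):
  -82.592·x + 86.592·y = -274.533991
  -10.348·x + 155.810·y = -2751.932470
det = -82.592·155.810 − 86.592·-10.348 = -11972.605504
x = (-274.533991·155.810 − 86.592·-2751.932470) / -11972.605504 = -16.330630
y = (-82.592·-2751.932470 − -274.533991·-10.348) / -11972.605504 = -18.746690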